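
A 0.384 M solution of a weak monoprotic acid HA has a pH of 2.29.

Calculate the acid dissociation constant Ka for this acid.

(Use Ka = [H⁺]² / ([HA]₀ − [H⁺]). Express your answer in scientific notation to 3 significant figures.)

[H⁺] = 10^(−pH) = 10^(−2.29) = 5.129e-03 M. For HA ⇌ H⁺ + A⁻, Ka = [H⁺][A⁻]/[HA] = [H⁺]² / ([HA]₀ − [H⁺]) = (5.129e-03)² / (0.384 − 5.129e-03) = 6.94e-05.

K_a = 6.94e-05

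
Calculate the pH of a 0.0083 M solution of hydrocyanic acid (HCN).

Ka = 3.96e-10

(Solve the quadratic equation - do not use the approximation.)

x² + Ka×x - Ka×C = 0. Using quadratic formula: [H⁺] = 1.8128e-06

pH = 5.74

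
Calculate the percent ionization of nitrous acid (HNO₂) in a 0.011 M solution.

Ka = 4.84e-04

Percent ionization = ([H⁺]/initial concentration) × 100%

Using Ka equilibrium: x² + Ka×x - Ka×C = 0. Solving: [H⁺] = 2.0780e-03. Percent = (2.0780e-03/0.011) × 100

Percent ionization = 18.9%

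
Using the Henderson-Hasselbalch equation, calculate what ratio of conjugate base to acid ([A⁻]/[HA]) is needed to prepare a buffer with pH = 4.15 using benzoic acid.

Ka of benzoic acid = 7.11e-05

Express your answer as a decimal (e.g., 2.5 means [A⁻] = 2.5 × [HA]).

pKa = -log(7.11e-05) = 4.1481. pH = pKa + log([A⁻]/[HA]), so log([A⁻]/[HA]) = pH − pKa = 4.15 − 4.1481 = 0.0019. [A⁻]/[HA] = 10^(0.0019) = 1.00

[A⁻]/[HA] = 1.00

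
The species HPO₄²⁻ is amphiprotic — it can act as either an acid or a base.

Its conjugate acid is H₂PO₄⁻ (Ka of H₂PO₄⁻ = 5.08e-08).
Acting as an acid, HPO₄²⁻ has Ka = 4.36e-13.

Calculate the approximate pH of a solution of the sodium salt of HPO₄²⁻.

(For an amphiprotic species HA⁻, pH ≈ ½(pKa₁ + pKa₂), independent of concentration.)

pKa₁ = -log(5.08e-08) = 7.29; pKa₂ = -log(4.36e-13) = 12.36. For an amphiprotic species, pH ≈ ½(pKa₁ + pKa₂) = ½(7.29 + 12.36) = 9.83.

pH = 9.83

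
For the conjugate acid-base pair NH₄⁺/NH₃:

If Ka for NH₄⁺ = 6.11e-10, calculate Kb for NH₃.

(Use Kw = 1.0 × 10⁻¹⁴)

For a conjugate pair Ka × Kb = Kw, so Kb = Kw/Ka = 1.0 × 10⁻¹⁴ / 6.11e-10 = 1.64e-05.

K_b = 1.64e-05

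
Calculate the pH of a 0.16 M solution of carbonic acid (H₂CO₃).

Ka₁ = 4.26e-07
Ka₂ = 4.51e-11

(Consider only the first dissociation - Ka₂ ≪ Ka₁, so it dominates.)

First dissociation dominates. From Ka₁ = [H⁺][HA⁻]/[H₂A], x² + Ka₁·x − Ka₁·C = 0 with C = 0.16 M and Ka₁ = 4.26e-07. Solving: [H⁺] = (−Ka₁ + √(Ka₁² + 4·Ka₁·C)) / 2 = 2.6086e-04 M. pH = -log(2.6086e-04) = 3.58.

pH = 3.58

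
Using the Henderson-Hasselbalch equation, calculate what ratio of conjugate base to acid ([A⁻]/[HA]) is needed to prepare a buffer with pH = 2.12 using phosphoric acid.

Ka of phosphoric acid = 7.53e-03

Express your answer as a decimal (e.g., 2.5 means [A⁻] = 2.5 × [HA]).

pKa = -log(7.53e-03) = 2.1232. pH = pKa + log([A⁻]/[HA]), so log([A⁻]/[HA]) = pH − pKa = 2.12 − 2.1232 = -0.0032. [A⁻]/[HA] = 10^(-0.0032) = 0.993

[A⁻]/[HA] = 0.993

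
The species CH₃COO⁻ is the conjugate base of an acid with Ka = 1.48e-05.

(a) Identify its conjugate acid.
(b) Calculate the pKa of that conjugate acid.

(a) The conjugate acid is formed by adding one H⁺ to CH₃COO⁻, giving CH₃COOH. (b) pKa = -log(Ka) = -log(1.48e-05) = 4.83.

Conjugate acid: CH₃COOH; pK_a = 4.83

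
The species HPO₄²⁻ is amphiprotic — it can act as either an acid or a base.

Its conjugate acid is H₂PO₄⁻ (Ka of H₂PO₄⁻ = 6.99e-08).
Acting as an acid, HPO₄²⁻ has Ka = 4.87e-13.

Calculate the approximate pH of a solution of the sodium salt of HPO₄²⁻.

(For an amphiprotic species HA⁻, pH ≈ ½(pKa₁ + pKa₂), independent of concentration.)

pKa₁ = -log(6.99e-08) = 7.16; pKa₂ = -log(4.87e-13) = 12.31. For an amphiprotic species, pH ≈ ½(pKa₁ + pKa₂) = ½(7.16 + 12.31) = 9.73.

pH = 9.73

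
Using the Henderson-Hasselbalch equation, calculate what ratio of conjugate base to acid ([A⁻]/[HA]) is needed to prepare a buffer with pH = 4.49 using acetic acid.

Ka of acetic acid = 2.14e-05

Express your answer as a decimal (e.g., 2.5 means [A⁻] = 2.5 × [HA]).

pKa = -log(2.14e-05) = 4.6696. pH = pKa + log([A⁻]/[HA]), so log([A⁻]/[HA]) = pH − pKa = 4.49 − 4.6696 = -0.1796. [A⁻]/[HA] = 10^(-0.1796) = 0.661

[A⁻]/[HA] = 0.661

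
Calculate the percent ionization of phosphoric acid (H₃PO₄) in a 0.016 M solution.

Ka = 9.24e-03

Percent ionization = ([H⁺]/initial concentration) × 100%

Using Ka equilibrium: x² + Ka×x - Ka×C = 0. Solving: [H⁺] = 8.3871e-03. Percent = (8.3871e-03/0.016) × 100

Percent ionization = 52.4%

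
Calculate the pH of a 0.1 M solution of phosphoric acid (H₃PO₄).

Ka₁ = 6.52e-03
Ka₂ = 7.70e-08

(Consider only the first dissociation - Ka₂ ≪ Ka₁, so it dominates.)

First dissociation dominates. From Ka₁ = [H⁺][HA⁻]/[H₂A], x² + Ka₁·x − Ka₁·C = 0 with C = 0.1 M and Ka₁ = 6.52e-03. Solving: [H⁺] = (−Ka₁ + √(Ka₁² + 4·Ka₁·C)) / 2 = 2.2482e-02 M. pH = -log(2.2482e-02) = 1.65.

pH = 1.65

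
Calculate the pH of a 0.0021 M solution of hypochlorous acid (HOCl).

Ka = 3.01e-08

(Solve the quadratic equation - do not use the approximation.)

x² + Ka×x - Ka×C = 0. Using quadratic formula: [H⁺] = 7.9354e-06

pH = 5.10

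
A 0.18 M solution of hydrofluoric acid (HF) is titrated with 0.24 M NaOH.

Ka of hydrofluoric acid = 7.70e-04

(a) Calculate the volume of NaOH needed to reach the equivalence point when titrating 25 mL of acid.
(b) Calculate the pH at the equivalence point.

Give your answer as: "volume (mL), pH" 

moles acid = 0.18 × 25/1000 = 0.0045 mol; V_base = moles/0.24 × 1000 = 18.8 mL. At equivalence only the conjugate base is present: [A⁻] = 0.0045/0.044 = 1.0286e-01 M. Kb = Kw/Ka = 1.30e-11; [OH⁻] = √(Kb × [A⁻]) = 1.1558e-06; pOH = 5.94; pH = 14 - pOH = 8.06.

V = 18.8 mL, pH = 8.06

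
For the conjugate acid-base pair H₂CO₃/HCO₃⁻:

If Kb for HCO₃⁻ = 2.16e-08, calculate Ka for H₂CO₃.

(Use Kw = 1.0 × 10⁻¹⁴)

For a conjugate pair Ka × Kb = Kw, so Ka = Kw/Kb = 1.0 × 10⁻¹⁴ / 2.16e-08 = 4.63e-07.

K_a = 4.63e-07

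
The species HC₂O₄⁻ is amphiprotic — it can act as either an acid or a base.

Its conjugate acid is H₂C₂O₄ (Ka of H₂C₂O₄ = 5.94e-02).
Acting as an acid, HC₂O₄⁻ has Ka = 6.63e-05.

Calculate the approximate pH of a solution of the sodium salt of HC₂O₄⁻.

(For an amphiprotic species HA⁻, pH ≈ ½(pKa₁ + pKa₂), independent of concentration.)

pKa₁ = -log(5.94e-02) = 1.23; pKa₂ = -log(6.63e-05) = 4.18. For an amphiprotic species, pH ≈ ½(pKa₁ + pKa₂) = ½(1.23 + 4.18) = 2.70.

pH = 2.70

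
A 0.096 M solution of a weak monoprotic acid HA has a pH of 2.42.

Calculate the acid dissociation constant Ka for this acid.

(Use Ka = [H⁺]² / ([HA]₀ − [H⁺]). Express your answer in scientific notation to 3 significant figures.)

[H⁺] = 10^(−pH) = 10^(−2.42) = 3.802e-03 M. For HA ⇌ H⁺ + A⁻, Ka = [H⁺][A⁻]/[HA] = [H⁺]² / ([HA]₀ − [H⁺]) = (3.802e-03)² / (0.096 − 3.802e-03) = 1.57e-04.

K_a = 1.57e-04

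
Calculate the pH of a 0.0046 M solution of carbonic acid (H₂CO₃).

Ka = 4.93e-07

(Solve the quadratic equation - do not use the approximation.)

x² + Ka×x - Ka×C = 0. Using quadratic formula: [H⁺] = 4.7376e-05

pH = 4.32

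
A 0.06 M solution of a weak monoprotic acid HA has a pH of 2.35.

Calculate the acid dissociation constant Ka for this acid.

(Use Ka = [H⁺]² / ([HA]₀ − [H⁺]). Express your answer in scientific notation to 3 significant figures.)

[H⁺] = 10^(−pH) = 10^(−2.35) = 4.467e-03 M. For HA ⇌ H⁺ + A⁻, Ka = [H⁺][A⁻]/[HA] = [H⁺]² / ([HA]₀ − [H⁺]) = (4.467e-03)² / (0.06 − 4.467e-03) = 3.59e-04.

K_a = 3.59e-04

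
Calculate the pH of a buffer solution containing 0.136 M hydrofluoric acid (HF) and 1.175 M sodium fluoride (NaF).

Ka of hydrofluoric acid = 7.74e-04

pKa = -log(7.74e-04) = 3.11. pH = pKa + log([A⁻]/[HA]) = 3.11 + log(1.175/0.136)

pH = 4.05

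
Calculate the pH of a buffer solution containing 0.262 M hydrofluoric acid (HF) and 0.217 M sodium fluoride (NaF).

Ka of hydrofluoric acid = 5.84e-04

pKa = -log(5.84e-04) = 3.23. pH = pKa + log([A⁻]/[HA]) = 3.23 + log(0.217/0.262)

pH = 3.15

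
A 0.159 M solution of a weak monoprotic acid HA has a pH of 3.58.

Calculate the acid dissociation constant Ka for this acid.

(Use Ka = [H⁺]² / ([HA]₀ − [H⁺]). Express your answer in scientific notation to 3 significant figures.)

[H⁺] = 10^(−pH) = 10^(−3.58) = 2.630e-04 M. For HA ⇌ H⁺ + A⁻, Ka = [H⁺][A⁻]/[HA] = [H⁺]² / ([HA]₀ − [H⁺]) = (2.630e-04)² / (0.159 − 2.630e-04) = 4.36e-07.

K_a = 4.36e-07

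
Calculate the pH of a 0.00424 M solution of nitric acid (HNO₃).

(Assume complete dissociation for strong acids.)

[H⁺] = 0.00424 M for strong acid. pH = -log[H⁺] = -log(0.00424)

pH = 2.37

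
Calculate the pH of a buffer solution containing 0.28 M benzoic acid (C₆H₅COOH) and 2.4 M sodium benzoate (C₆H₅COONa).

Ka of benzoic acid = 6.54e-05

pKa = -log(6.54e-05) = 4.18. pH = pKa + log([A⁻]/[HA]) = 4.18 + log(2.4/0.28)

pH = 5.12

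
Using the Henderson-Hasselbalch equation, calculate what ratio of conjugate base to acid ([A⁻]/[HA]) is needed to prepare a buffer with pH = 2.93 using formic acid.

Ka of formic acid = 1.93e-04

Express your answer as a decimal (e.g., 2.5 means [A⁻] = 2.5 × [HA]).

pKa = -log(1.93e-04) = 3.7144. pH = pKa + log([A⁻]/[HA]), so log([A⁻]/[HA]) = pH − pKa = 2.93 − 3.7144 = -0.7844. [A⁻]/[HA] = 10^(-0.7844) = 0.164

[A⁻]/[HA] = 0.164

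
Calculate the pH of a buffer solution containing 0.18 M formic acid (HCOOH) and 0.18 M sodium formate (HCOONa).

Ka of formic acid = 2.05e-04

pKa = -log(2.05e-04) = 3.69. pH = pKa + log([A⁻]/[HA]) = 3.69 + log(0.18/0.18)

pH = 3.69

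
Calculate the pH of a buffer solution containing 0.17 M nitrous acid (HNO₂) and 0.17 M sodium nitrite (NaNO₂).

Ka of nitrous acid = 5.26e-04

pKa = -log(5.26e-04) = 3.28. pH = pKa + log([A⁻]/[HA]) = 3.28 + log(0.17/0.17)

pH = 3.28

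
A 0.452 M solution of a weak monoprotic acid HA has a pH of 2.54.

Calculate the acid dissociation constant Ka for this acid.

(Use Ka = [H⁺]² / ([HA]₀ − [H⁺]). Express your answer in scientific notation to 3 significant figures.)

[H⁺] = 10^(−pH) = 10^(−2.54) = 2.884e-03 M. For HA ⇌ H⁺ + A⁻, Ka = [H⁺][A⁻]/[HA] = [H⁺]² / ([HA]₀ − [H⁺]) = (2.884e-03)² / (0.452 − 2.884e-03) = 1.85e-05.

K_a = 1.85e-05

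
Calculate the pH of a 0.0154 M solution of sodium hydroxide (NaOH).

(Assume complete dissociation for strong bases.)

[OH⁻] = 0.0154 M for strong base. pOH = -log[OH⁻] = 1.81, pH = 14 - pOH

pH = 12.19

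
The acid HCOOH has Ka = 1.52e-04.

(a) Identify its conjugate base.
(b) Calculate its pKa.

(a) The conjugate base is formed by removing one H⁺ from HCOOH, giving HCOO⁻. (b) pKa = -log(Ka) = -log(1.52e-04) = 3.82.

Conjugate base: HCOO⁻; pK_a = 3.82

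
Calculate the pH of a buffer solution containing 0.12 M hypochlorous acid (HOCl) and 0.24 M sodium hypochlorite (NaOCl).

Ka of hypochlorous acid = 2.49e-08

pKa = -log(2.49e-08) = 7.60. pH = pKa + log([A⁻]/[HA]) = 7.60 + log(0.24/0.12)

pH = 7.90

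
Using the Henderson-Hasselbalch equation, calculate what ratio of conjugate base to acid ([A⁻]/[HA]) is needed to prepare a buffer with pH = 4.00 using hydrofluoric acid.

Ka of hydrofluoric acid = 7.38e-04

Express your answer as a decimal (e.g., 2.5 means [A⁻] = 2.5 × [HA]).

pKa = -log(7.38e-04) = 3.1319. pH = pKa + log([A⁻]/[HA]), so log([A⁻]/[HA]) = pH − pKa = 4.00 − 3.1319 = 0.8681. [A⁻]/[HA] = 10^(0.8681) = 7.38

[A⁻]/[HA] = 7.38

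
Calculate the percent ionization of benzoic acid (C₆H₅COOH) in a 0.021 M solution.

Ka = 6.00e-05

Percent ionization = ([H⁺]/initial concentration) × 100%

Using Ka equilibrium: x² + Ka×x - Ka×C = 0. Solving: [H⁺] = 1.0929e-03. Percent = (1.0929e-03/0.021) × 100

Percent ionization = 5.2%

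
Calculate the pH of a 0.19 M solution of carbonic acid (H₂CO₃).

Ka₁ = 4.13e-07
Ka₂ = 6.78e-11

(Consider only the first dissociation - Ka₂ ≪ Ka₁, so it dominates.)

First dissociation dominates. From Ka₁ = [H⁺][HA⁻]/[H₂A], x² + Ka₁·x − Ka₁·C = 0 with C = 0.19 M and Ka₁ = 4.13e-07. Solving: [H⁺] = (−Ka₁ + √(Ka₁² + 4·Ka₁·C)) / 2 = 2.7992e-04 M. pH = -log(2.7992e-04) = 3.55.

pH = 3.55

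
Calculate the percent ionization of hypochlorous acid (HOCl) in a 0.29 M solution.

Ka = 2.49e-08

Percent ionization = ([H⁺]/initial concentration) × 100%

Using Ka equilibrium: x² + Ka×x - Ka×C = 0. Solving: [H⁺] = 8.4964e-05. Percent = (8.4964e-05/0.29) × 100

Percent ionization = 0.0293%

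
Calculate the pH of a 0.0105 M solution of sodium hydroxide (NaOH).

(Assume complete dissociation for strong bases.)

[OH⁻] = 0.0105 M for strong base. pOH = -log[OH⁻] = 1.98, pH = 14 - pOH

pH = 12.02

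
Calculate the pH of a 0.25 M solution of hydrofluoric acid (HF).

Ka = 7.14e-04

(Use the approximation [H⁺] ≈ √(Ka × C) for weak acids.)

[H⁺] = √(Ka × C) = √(7.14e-04 × 0.25) = 1.3360e-02. pH = -log(1.3360e-02)

pH = 1.87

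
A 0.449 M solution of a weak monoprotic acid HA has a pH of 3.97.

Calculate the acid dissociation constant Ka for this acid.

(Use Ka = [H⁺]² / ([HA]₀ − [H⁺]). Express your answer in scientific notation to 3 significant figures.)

[H⁺] = 10^(−pH) = 10^(−3.97) = 1.072e-04 M. For HA ⇌ H⁺ + A⁻, Ka = [H⁺][A⁻]/[HA] = [H⁺]² / ([HA]₀ − [H⁺]) = (1.072e-04)² / (0.449 − 1.072e-04) = 2.56e-08.

K_a = 2.56e-08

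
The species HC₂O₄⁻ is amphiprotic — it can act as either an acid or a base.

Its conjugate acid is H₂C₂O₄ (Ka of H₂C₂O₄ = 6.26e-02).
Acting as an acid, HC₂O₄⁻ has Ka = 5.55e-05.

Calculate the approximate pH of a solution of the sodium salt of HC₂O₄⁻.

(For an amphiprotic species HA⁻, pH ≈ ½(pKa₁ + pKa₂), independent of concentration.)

pKa₁ = -log(6.26e-02) = 1.20; pKa₂ = -log(5.55e-05) = 4.26. For an amphiprotic species, pH ≈ ½(pKa₁ + pKa₂) = ½(1.20 + 4.26) = 2.73.

pH = 2.73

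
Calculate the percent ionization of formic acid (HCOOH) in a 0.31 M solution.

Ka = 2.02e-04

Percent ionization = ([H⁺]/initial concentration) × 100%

Using Ka equilibrium: x² + Ka×x - Ka×C = 0. Solving: [H⁺] = 7.8129e-03. Percent = (7.8129e-03/0.31) × 100

Percent ionization = 2.52%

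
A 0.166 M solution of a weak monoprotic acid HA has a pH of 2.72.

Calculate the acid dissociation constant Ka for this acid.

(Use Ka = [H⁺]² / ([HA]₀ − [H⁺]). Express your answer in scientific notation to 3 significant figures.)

[H⁺] = 10^(−pH) = 10^(−2.72) = 1.905e-03 M. For HA ⇌ H⁺ + A⁻, Ka = [H⁺][A⁻]/[HA] = [H⁺]² / ([HA]₀ − [H⁺]) = (1.905e-03)² / (0.166 − 1.905e-03) = 2.21e-05.

K_a = 2.21e-05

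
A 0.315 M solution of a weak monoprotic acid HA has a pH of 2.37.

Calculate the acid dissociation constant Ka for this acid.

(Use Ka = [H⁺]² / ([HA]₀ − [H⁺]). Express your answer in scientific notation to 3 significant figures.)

[H⁺] = 10^(−pH) = 10^(−2.37) = 4.266e-03 M. For HA ⇌ H⁺ + A⁻, Ka = [H⁺][A⁻]/[HA] = [H⁺]² / ([HA]₀ − [H⁺]) = (4.266e-03)² / (0.315 − 4.266e-03) = 5.86e-05.

K_a = 5.86e-05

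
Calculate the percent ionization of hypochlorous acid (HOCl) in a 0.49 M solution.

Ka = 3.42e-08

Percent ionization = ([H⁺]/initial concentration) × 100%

Using Ka equilibrium: x² + Ka×x - Ka×C = 0. Solving: [H⁺] = 1.2944e-04. Percent = (1.2944e-04/0.49) × 100

Percent ionization = 0.0264%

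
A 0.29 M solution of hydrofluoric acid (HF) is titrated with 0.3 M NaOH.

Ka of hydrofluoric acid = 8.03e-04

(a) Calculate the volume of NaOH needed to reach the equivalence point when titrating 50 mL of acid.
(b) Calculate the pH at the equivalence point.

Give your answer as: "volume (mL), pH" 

moles acid = 0.29 × 50/1000 = 0.0145 mol; V_base = moles/0.3 × 1000 = 48.3 mL. At equivalence only the conjugate base is present: [A⁻] = 0.0145/0.098 = 1.4746e-01 M. Kb = Kw/Ka = 1.25e-11; [OH⁻] = √(Kb × [A⁻]) = 1.3551e-06; pOH = 5.87; pH = 14 - pOH = 8.13.

V = 48.3 mL, pH = 8.13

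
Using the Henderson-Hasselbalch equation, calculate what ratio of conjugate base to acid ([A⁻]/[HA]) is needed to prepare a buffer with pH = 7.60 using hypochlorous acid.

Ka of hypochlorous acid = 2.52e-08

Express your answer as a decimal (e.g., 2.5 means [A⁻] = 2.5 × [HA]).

pKa = -log(2.52e-08) = 7.5986. pH = pKa + log([A⁻]/[HA]), so log([A⁻]/[HA]) = pH − pKa = 7.60 − 7.5986 = 0.0014. [A⁻]/[HA] = 10^(0.0014) = 1.00

[A⁻]/[HA] = 1.00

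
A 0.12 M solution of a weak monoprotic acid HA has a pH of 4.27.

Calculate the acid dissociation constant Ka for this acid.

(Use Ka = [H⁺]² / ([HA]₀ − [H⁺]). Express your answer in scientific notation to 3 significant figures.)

[H⁺] = 10^(−pH) = 10^(−4.27) = 5.370e-05 M. For HA ⇌ H⁺ + A⁻, Ka = [H⁺][A⁻]/[HA] = [H⁺]² / ([HA]₀ − [H⁺]) = (5.370e-05)² / (0.12 − 5.370e-05) = 2.40e-08.

K_a = 2.40e-08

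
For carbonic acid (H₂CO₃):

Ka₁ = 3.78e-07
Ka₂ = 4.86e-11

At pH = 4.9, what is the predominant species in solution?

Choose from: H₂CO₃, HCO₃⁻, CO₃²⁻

pKa₁ = 6.42, pKa₂ = 10.31. For a polyprotic acid the predominant species crosses at each pKa: below pKa_n the protonated form dominates, above it the deprotonated form does. At pH = 4.9, the predominant species is H₂CO₃.

H₂CO₃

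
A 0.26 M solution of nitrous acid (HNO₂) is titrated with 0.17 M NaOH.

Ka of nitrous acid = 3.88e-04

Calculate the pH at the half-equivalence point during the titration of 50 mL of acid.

At half-equivalence [HA] = [A⁻], so Henderson-Hasselbalch gives pH = pKa = -log(3.88e-04) = 3.41.

pH = pKa = 3.41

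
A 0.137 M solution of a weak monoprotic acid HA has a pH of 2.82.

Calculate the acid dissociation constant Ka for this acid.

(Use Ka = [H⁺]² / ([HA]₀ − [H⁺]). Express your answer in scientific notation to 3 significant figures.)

[H⁺] = 10^(−pH) = 10^(−2.82) = 1.514e-03 M. For HA ⇌ H⁺ + A⁻, Ka = [H⁺][A⁻]/[HA] = [H⁺]² / ([HA]₀ − [H⁺]) = (1.514e-03)² / (0.137 − 1.514e-03) = 1.69e-05.

K_a = 1.69e-05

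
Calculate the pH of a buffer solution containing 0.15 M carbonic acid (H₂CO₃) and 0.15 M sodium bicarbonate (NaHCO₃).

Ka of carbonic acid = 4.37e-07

pKa = -log(4.37e-07) = 6.36. pH = pKa + log([A⁻]/[HA]) = 6.36 + log(0.15/0.15)

pH = 6.36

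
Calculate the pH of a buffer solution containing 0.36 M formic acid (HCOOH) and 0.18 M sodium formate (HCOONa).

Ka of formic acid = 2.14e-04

pKa = -log(2.14e-04) = 3.67. pH = pKa + log([A⁻]/[HA]) = 3.67 + log(0.18/0.36)

pH = 3.37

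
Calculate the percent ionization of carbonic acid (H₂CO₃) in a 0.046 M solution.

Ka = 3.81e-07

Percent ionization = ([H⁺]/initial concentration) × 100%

Using Ka equilibrium: x² + Ka×x - Ka×C = 0. Solving: [H⁺] = 1.3220e-04. Percent = (1.3220e-04/0.046) × 100

Percent ionization = 0.287%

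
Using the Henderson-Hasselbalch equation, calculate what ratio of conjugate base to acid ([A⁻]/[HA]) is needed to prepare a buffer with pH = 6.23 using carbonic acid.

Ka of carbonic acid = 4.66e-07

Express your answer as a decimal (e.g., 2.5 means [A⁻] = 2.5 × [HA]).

pKa = -log(4.66e-07) = 6.3316. pH = pKa + log([A⁻]/[HA]), so log([A⁻]/[HA]) = pH − pKa = 6.23 − 6.3316 = -0.1016. [A⁻]/[HA] = 10^(-0.1016) = 0.791

[A⁻]/[HA] = 0.791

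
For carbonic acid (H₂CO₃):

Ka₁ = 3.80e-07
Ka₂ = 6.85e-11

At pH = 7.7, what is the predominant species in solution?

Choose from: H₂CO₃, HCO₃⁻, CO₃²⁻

pKa₁ = 6.42, pKa₂ = 10.16. For a polyprotic acid the predominant species crosses at each pKa: below pKa_n the protonated form dominates, above it the deprotonated form does. At pH = 7.7, the predominant species is HCO₃⁻.

HCO₃⁻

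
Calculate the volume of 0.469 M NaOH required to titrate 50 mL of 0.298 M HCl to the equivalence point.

At equivalence: moles acid = moles base. moles HCl = 0.298 × 50/1000 = 0.0149 mol. V_base = moles / 0.469 × 1000 = 31.8 mL.

V_{base} = 31.8 mL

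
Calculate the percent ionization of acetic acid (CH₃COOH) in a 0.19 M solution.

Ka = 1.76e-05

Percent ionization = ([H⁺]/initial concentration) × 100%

Using Ka equilibrium: x² + Ka×x - Ka×C = 0. Solving: [H⁺] = 1.8199e-03. Percent = (1.8199e-03/0.19) × 100

Percent ionization = 0.958%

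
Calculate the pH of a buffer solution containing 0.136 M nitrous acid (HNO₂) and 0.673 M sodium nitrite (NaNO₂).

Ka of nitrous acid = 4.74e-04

pKa = -log(4.74e-04) = 3.32. pH = pKa + log([A⁻]/[HA]) = 3.32 + log(0.673/0.136)

pH = 4.02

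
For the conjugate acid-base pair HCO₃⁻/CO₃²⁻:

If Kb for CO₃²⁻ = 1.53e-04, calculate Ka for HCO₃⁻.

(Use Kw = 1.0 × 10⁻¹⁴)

For a conjugate pair Ka × Kb = Kw, so Ka = Kw/Kb = 1.0 × 10⁻¹⁴ / 1.53e-04 = 6.54e-11.

K_a = 6.54e-11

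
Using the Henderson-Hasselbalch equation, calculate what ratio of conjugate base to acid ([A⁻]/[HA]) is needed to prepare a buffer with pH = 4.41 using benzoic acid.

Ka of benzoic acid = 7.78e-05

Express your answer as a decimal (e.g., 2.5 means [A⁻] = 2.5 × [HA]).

pKa = -log(7.78e-05) = 4.1090. pH = pKa + log([A⁻]/[HA]), so log([A⁻]/[HA]) = pH − pKa = 4.41 − 4.1090 = 0.3010. [A⁻]/[HA] = 10^(0.3010) = 2.00

[A⁻]/[HA] = 2.00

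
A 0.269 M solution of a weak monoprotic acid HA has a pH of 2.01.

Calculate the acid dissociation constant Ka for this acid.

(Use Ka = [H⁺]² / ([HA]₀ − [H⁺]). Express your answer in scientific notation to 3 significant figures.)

[H⁺] = 10^(−pH) = 10^(−2.01) = 9.772e-03 M. For HA ⇌ H⁺ + A⁻, Ka = [H⁺][A⁻]/[HA] = [H⁺]² / ([HA]₀ − [H⁺]) = (9.772e-03)² / (0.269 − 9.772e-03) = 3.68e-04.

K_a = 3.68e-04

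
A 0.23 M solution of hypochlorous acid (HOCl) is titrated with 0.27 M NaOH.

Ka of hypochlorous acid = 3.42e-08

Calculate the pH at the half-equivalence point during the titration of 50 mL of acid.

At half-equivalence [HA] = [A⁻], so Henderson-Hasselbalch gives pH = pKa = -log(3.42e-08) = 7.47.

pH = pKa = 7.47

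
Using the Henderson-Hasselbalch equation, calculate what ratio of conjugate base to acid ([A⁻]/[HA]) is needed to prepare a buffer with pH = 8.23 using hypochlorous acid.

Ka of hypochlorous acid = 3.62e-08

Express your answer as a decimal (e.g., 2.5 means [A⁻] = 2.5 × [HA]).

pKa = -log(3.62e-08) = 7.4413. pH = pKa + log([A⁻]/[HA]), so log([A⁻]/[HA]) = pH − pKa = 8.23 − 7.4413 = 0.7887. [A⁻]/[HA] = 10^(0.7887) = 6.15

[A⁻]/[HA] = 6.15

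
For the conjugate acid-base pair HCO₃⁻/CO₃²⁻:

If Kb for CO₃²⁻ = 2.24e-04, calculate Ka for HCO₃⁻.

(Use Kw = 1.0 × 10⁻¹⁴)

For a conjugate pair Ka × Kb = Kw, so Ka = Kw/Kb = 1.0 × 10⁻¹⁴ / 2.24e-04 = 4.46e-11.

K_a = 4.46e-11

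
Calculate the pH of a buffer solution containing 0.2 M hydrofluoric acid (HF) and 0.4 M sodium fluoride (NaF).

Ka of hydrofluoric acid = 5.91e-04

pKa = -log(5.91e-04) = 3.23. pH = pKa + log([A⁻]/[HA]) = 3.23 + log(0.4/0.2)

pH = 3.53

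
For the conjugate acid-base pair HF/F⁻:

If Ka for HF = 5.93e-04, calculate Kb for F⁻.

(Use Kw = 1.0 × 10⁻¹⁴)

For a conjugate pair Ka × Kb = Kw, so Kb = Kw/Ka = 1.0 × 10⁻¹⁴ / 5.93e-04 = 1.69e-11.

K_b = 1.69e-11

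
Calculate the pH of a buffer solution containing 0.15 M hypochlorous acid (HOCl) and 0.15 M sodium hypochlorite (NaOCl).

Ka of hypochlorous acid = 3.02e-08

pKa = -log(3.02e-08) = 7.52. pH = pKa + log([A⁻]/[HA]) = 7.52 + log(0.15/0.15)

pH = 7.52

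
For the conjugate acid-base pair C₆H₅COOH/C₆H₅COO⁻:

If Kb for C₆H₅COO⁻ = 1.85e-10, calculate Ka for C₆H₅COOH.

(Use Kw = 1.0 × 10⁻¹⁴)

For a conjugate pair Ka × Kb = Kw, so Ka = Kw/Kb = 1.0 × 10⁻¹⁴ / 1.85e-10 = 5.41e-05.

K_a = 5.41e-05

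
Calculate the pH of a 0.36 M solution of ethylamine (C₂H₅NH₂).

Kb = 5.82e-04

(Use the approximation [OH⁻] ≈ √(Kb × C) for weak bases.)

[OH⁻] = √(Kb × C) = √(5.82e-04 × 0.36) = 1.4475e-02. pOH = 1.84, pH = 14 - pOH

pH = 12.16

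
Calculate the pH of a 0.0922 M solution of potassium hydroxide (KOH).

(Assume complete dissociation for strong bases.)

[OH⁻] = 0.0922 M for strong base. pOH = -log[OH⁻] = 1.04, pH = 14 - pOH

pH = 12.96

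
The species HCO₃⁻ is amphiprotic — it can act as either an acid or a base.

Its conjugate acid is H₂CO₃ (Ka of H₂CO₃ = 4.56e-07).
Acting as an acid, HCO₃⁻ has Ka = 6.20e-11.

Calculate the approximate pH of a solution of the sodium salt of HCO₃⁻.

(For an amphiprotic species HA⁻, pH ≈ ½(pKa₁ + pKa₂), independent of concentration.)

pKa₁ = -log(4.56e-07) = 6.34; pKa₂ = -log(6.20e-11) = 10.21. For an amphiprotic species, pH ≈ ½(pKa₁ + pKa₂) = ½(6.34 + 10.21) = 8.27.

pH = 8.27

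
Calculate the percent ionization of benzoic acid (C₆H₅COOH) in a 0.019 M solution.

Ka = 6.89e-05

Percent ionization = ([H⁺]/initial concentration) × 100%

Using Ka equilibrium: x² + Ka×x - Ka×C = 0. Solving: [H⁺] = 1.1102e-03. Percent = (1.1102e-03/0.019) × 100

Percent ionization = 5.84%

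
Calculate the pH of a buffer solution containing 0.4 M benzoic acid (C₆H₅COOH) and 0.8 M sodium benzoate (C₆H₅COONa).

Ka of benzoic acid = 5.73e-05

pKa = -log(5.73e-05) = 4.24. pH = pKa + log([A⁻]/[HA]) = 4.24 + log(0.8/0.4)

pH = 4.54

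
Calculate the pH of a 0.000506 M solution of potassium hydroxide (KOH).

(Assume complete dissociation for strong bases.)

[OH⁻] = 0.000506 M for strong base. pOH = -log[OH⁻] = 3.30, pH = 14 - pOH

pH = 10.70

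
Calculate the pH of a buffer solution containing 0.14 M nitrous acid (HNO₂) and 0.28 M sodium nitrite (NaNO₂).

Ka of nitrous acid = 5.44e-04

pKa = -log(5.44e-04) = 3.26. pH = pKa + log([A⁻]/[HA]) = 3.26 + log(0.28/0.14)

pH = 3.57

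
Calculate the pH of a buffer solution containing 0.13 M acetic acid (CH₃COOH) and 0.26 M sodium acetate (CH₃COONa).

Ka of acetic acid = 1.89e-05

pKa = -log(1.89e-05) = 4.72. pH = pKa + log([A⁻]/[HA]) = 4.72 + log(0.26/0.13)

pH = 5.02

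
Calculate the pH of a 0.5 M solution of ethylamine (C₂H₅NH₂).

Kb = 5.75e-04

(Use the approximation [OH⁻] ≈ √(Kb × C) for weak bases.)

[OH⁻] = √(Kb × C) = √(5.75e-04 × 0.5) = 1.6956e-02. pOH = 1.77, pH = 14 - pOH

pH = 12.23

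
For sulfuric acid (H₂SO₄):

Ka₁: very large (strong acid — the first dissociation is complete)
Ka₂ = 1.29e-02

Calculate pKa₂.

pKa₂ = -log(Ka₂) = -log(1.29e-02) = 1.89.

pK_{a2} = 1.89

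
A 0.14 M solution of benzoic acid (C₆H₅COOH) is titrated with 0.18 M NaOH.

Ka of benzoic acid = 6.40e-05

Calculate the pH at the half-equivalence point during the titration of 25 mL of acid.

At half-equivalence [HA] = [A⁻], so Henderson-Hasselbalch gives pH = pKa = -log(6.40e-05) = 4.19.

pH = pKa = 4.19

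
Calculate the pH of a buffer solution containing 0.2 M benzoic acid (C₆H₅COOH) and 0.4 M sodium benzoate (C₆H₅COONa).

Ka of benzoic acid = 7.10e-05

pKa = -log(7.10e-05) = 4.15. pH = pKa + log([A⁻]/[HA]) = 4.15 + log(0.4/0.2)

pH = 4.45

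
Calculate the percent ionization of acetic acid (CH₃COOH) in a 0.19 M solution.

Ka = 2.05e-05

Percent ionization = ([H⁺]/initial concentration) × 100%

Using Ka equilibrium: x² + Ka×x - Ka×C = 0. Solving: [H⁺] = 1.9634e-03. Percent = (1.9634e-03/0.19) × 100

Percent ionization = 1.03%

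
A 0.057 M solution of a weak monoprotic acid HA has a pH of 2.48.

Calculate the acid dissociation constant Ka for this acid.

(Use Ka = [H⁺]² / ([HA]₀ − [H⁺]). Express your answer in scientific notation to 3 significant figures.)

[H⁺] = 10^(−pH) = 10^(−2.48) = 3.311e-03 M. For HA ⇌ H⁺ + A⁻, Ka = [H⁺][A⁻]/[HA] = [H⁺]² / ([HA]₀ − [H⁺]) = (3.311e-03)² / (0.057 − 3.311e-03) = 2.04e-04.

K_a = 2.04e-04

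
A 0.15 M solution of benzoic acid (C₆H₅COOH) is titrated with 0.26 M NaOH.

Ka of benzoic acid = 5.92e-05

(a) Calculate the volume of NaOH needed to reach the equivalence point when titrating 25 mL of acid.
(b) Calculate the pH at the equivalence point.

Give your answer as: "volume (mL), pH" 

moles acid = 0.15 × 25/1000 = 0.00375 mol; V_base = moles/0.26 × 1000 = 14.4 mL. At equivalence only the conjugate base is present: [A⁻] = 0.00375/0.039 = 9.5122e-02 M. Kb = Kw/Ka = 1.69e-10; [OH⁻] = √(Kb × [A⁻]) = 4.0085e-06; pOH = 5.40; pH = 14 - pOH = 8.60.

V = 14.4 mL, pH = 8.60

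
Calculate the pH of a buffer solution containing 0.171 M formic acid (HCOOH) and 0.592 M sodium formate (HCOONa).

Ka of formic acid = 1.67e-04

pKa = -log(1.67e-04) = 3.78. pH = pKa + log([A⁻]/[HA]) = 3.78 + log(0.592/0.171)

pH = 4.32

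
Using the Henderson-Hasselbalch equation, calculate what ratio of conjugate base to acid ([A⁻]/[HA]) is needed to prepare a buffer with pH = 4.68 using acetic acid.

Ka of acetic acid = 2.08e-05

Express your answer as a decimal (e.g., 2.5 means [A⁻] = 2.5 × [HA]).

pKa = -log(2.08e-05) = 4.6819. pH = pKa + log([A⁻]/[HA]), so log([A⁻]/[HA]) = pH − pKa = 4.68 − 4.6819 = -0.0019. [A⁻]/[HA] = 10^(-0.0019) = 0.996

[A⁻]/[HA] = 0.996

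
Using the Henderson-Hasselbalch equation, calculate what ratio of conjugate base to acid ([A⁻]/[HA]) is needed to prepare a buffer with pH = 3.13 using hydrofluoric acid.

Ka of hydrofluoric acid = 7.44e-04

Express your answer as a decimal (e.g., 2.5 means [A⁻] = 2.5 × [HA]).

pKa = -log(7.44e-04) = 3.1284. pH = pKa + log([A⁻]/[HA]), so log([A⁻]/[HA]) = pH − pKa = 3.13 − 3.1284 = 0.0016. [A⁻]/[HA] = 10^(0.0016) = 1.00

[A⁻]/[HA] = 1.00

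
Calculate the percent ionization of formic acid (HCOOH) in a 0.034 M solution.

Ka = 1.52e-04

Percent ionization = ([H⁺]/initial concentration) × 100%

Using Ka equilibrium: x² + Ka×x - Ka×C = 0. Solving: [H⁺] = 2.1986e-03. Percent = (2.1986e-03/0.034) × 100

Percent ionization = 6.47%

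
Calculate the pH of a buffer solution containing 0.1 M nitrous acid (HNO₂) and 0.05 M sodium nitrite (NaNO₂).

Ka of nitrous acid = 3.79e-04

pKa = -log(3.79e-04) = 3.42. pH = pKa + log([A⁻]/[HA]) = 3.42 + log(0.05/0.1)

pH = 3.12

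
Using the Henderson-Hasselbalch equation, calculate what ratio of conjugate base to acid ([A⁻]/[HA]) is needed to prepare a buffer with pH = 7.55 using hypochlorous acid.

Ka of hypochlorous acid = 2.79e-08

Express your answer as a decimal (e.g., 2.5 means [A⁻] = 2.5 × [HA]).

pKa = -log(2.79e-08) = 7.5544. pH = pKa + log([A⁻]/[HA]), so log([A⁻]/[HA]) = pH − pKa = 7.55 − 7.5544 = -0.0044. [A⁻]/[HA] = 10^(-0.0044) = 0.990

[A⁻]/[HA] = 0.990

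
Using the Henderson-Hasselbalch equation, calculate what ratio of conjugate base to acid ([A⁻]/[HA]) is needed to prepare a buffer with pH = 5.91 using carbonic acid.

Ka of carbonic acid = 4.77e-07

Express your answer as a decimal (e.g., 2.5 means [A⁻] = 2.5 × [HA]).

pKa = -log(4.77e-07) = 6.3215. pH = pKa + log([A⁻]/[HA]), so log([A⁻]/[HA]) = pH − pKa = 5.91 − 6.3215 = -0.4115. [A⁻]/[HA] = 10^(-0.4115) = 0.388

[A⁻]/[HA] = 0.388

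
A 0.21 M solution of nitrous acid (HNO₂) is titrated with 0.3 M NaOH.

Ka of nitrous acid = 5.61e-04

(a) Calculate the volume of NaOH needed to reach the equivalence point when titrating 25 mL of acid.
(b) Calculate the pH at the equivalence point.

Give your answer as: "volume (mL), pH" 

moles acid = 0.21 × 25/1000 = 0.00525 mol; V_base = moles/0.3 × 1000 = 17.5 mL. At equivalence only the conjugate base is present: [A⁻] = 0.00525/0.043 = 1.2353e-01 M. Kb = Kw/Ka = 1.78e-11; [OH⁻] = √(Kb × [A⁻]) = 1.4839e-06; pOH = 5.83; pH = 14 - pOH = 8.17.

V = 17.5 mL, pH = 8.17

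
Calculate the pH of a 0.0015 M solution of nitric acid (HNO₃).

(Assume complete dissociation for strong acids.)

[H⁺] = 0.0015 M for strong acid. pH = -log[H⁺] = -log(0.0015)

pH = 2.82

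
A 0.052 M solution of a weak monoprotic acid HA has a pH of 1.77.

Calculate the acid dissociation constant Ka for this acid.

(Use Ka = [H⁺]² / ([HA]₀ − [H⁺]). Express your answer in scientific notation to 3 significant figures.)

[H⁺] = 10^(−pH) = 10^(−1.77) = 1.698e-02 M. For HA ⇌ H⁺ + A⁻, Ka = [H⁺][A⁻]/[HA] = [H⁺]² / ([HA]₀ − [H⁺]) = (1.698e-02)² / (0.052 − 1.698e-02) = 8.24e-03.

K_a = 8.24e-03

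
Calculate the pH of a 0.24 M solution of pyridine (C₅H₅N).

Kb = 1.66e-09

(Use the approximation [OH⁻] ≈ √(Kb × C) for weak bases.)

[OH⁻] = √(Kb × C) = √(1.66e-09 × 0.24) = 1.9960e-05. pOH = 4.70, pH = 14 - pOH

pH = 9.30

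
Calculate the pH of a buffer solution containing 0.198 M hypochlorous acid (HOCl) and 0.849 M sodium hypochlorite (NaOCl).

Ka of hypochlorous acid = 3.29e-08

pKa = -log(3.29e-08) = 7.48. pH = pKa + log([A⁻]/[HA]) = 7.48 + log(0.849/0.198)

pH = 8.12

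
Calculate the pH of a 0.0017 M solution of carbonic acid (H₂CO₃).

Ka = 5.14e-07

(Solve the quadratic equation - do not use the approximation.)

x² + Ka×x - Ka×C = 0. Using quadratic formula: [H⁺] = 2.9304e-05

pH = 4.53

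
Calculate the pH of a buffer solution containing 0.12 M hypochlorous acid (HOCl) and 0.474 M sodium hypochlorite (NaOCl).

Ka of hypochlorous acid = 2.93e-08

pKa = -log(2.93e-08) = 7.53. pH = pKa + log([A⁻]/[HA]) = 7.53 + log(0.474/0.12)

pH = 8.13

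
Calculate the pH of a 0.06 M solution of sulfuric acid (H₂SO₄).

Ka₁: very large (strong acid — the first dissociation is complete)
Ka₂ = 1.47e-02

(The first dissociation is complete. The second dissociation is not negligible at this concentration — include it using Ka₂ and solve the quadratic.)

First dissociation is complete: [H⁺]₀ = [HSO₄⁻]₀ = C = 0.06 M. Second dissociation HSO₄⁻ ⇌ H⁺ + SO₄²⁻: let x = [SO₄²⁻]. Ka₂ = (C + x)·x / (C − x) = 1.47e-02 → x² + (C + Ka₂)·x − Ka₂·C = 0 → x² + 0.07470·x − 8.820e-04 = 0. x = (−0.07470 + √(0.07470² + 4 × 8.820e-04)) / 2 = 1.0368e-02 M. [H⁺] = C + x = 0.06 + 1.0368e-02 = 7.0368e-02 M. pH = -log(7.0368e-02) = 1.15.

pH = 1.15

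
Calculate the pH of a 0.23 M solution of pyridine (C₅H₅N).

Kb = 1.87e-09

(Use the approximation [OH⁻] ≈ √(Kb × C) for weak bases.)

[OH⁻] = √(Kb × C) = √(1.87e-09 × 0.23) = 2.0739e-05. pOH = 4.68, pH = 14 - pOH

pH = 9.32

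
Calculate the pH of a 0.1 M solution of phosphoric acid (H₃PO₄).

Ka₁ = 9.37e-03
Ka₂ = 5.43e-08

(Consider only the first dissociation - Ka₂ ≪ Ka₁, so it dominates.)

First dissociation dominates. From Ka₁ = [H⁺][HA⁻]/[H₂A], x² + Ka₁·x − Ka₁·C = 0 with C = 0.1 M and Ka₁ = 9.37e-03. Solving: [H⁺] = (−Ka₁ + √(Ka₁² + 4·Ka₁·C)) / 2 = 2.6282e-02 M. pH = -log(2.6282e-02) = 1.58.

pH = 1.58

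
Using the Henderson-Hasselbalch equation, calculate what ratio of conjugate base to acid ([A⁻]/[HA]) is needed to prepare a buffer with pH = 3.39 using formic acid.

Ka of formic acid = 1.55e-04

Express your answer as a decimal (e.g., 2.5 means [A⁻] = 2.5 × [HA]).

pKa = -log(1.55e-04) = 3.8097. pH = pKa + log([A⁻]/[HA]), so log([A⁻]/[HA]) = pH − pKa = 3.39 − 3.8097 = -0.4197. [A⁻]/[HA] = 10^(-0.4197) = 0.380

[A⁻]/[HA] = 0.380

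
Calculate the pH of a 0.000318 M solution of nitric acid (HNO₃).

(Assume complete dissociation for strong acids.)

[H⁺] = 0.000318 M for strong acid. pH = -log[H⁺] = -log(0.000318)

pH = 3.50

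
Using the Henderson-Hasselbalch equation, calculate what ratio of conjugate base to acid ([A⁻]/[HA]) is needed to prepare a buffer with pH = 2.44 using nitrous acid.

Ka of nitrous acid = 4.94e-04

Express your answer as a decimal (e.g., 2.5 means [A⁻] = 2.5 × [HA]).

pKa = -log(4.94e-04) = 3.3063. pH = pKa + log([A⁻]/[HA]), so log([A⁻]/[HA]) = pH − pKa = 2.44 − 3.3063 = -0.8663. [A⁻]/[HA] = 10^(-0.8663) = 0.136

[A⁻]/[HA] = 0.136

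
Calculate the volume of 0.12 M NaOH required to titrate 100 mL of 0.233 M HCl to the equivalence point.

At equivalence: moles acid = moles base. moles HCl = 0.233 × 100/1000 = 0.0233 mol. V_base = moles / 0.12 × 1000 = 194.2 mL.

V_{base} = 194.2 mL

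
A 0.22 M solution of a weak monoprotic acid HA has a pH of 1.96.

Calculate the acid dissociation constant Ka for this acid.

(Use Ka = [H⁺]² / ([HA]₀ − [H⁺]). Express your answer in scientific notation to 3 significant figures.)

[H⁺] = 10^(−pH) = 10^(−1.96) = 1.096e-02 M. For HA ⇌ H⁺ + A⁻, Ka = [H⁺][A⁻]/[HA] = [H⁺]² / ([HA]₀ − [H⁺]) = (1.096e-02)² / (0.22 − 1.096e-02) = 5.75e-04.

K_a = 5.75e-04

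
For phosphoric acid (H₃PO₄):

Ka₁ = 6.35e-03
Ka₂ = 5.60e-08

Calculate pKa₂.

pKa₂ = -log(Ka₂) = -log(5.60e-08) = 7.25.

pK_{a2} = 7.25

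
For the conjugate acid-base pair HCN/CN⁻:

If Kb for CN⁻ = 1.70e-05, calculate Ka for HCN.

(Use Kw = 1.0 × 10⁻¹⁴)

For a conjugate pair Ka × Kb = Kw, so Ka = Kw/Kb = 1.0 × 10⁻¹⁴ / 1.70e-05 = 5.88e-10.

K_a = 5.88e-10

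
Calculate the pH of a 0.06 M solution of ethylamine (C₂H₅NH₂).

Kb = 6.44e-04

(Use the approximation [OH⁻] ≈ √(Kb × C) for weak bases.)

[OH⁻] = √(Kb × C) = √(6.44e-04 × 0.06) = 6.2161e-03. pOH = 2.21, pH = 14 - pOH

pH = 11.79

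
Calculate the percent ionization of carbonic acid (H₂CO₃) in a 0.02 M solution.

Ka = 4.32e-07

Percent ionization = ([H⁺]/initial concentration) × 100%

Using Ka equilibrium: x² + Ka×x - Ka×C = 0. Solving: [H⁺] = 9.2736e-05. Percent = (9.2736e-05/0.02) × 100

Percent ionization = 0.464%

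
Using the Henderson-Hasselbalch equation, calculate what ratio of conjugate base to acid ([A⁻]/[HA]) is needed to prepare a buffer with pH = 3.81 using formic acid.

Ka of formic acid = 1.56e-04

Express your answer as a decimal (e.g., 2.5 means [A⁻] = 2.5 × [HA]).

pKa = -log(1.56e-04) = 3.8069. pH = pKa + log([A⁻]/[HA]), so log([A⁻]/[HA]) = pH − pKa = 3.81 − 3.8069 = 0.0031. [A⁻]/[HA] = 10^(0.0031) = 1.01

[A⁻]/[HA] = 1.01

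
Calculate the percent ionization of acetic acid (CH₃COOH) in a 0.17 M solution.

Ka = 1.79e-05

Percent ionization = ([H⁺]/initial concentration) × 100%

Using Ka equilibrium: x² + Ka×x - Ka×C = 0. Solving: [H⁺] = 1.7355e-03. Percent = (1.7355e-03/0.17) × 100

Percent ionization = 1.02%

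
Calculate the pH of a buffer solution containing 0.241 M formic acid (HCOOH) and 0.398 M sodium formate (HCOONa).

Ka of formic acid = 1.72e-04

pKa = -log(1.72e-04) = 3.76. pH = pKa + log([A⁻]/[HA]) = 3.76 + log(0.398/0.241)

pH = 3.98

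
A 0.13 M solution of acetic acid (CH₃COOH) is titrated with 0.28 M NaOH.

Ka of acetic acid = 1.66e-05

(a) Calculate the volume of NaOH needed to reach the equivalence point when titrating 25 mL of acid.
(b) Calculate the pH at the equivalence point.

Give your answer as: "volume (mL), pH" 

moles acid = 0.13 × 25/1000 = 0.00325 mol; V_base = moles/0.28 × 1000 = 11.6 mL. At equivalence only the conjugate base is present: [A⁻] = 0.00325/0.037 = 8.8780e-02 M. Kb = Kw/Ka = 6.02e-10; [OH⁻] = √(Kb × [A⁻]) = 7.3132e-06; pOH = 5.14; pH = 14 - pOH = 8.86.

V = 11.6 mL, pH = 8.86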